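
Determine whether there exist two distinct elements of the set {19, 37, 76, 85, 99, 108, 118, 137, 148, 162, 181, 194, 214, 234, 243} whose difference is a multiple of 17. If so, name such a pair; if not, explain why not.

There is no such pair.

Residues mod 17: 19↦2, 37↦3, 76↦8, 85↦0, 99↦14, 108↦6, 118↦16, 137↦1, 148↦12, 162↦9, 181↦11, 194↦7, 214↦10, 234↦13, 243↦5.
All 15 residues are distinct, so no two elements differ by a multiple of 17.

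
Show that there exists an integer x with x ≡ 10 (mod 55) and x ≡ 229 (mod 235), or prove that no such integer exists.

There is no such integer.

Both moduli are multiples of 5 = gcd(55, 235), so any solution would satisfy x ≡ 10 and x ≡ 229 modulo 5 simultaneously.
However 10 ≡ 0 and 229 ≡ 4 (mod 5), and 0 ≠ 4.
Therefore no such x exists.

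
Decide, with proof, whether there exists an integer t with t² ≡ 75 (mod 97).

t = 50 works: 50² = 2500, and 2500 − 75 = 2425 = 25·97.

t = 50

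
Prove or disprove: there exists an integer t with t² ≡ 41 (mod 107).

Take t = 83. Then 83² = 6889 = 64·107 + 41, so 83² ≡ 41 (mod 107).

t = 83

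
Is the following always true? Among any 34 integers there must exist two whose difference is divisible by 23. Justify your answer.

Yes, this is always true.

There are exactly 23 possible remainders on division by 23.
With 34 integers and only 23 classes, the pigeonhole principle forces two of them, say a and b, into the same class.
Equal remainders mean a − b ≡ 0 (mod 23), so 23 divides their difference.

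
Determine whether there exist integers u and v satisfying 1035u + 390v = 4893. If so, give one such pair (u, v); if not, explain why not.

No, no such integers exist.

Both 1035 and 390 are divisible by gcd(1035, 390) = 15, hence so is any combination 1035u + 390v.
But 4893 is not a multiple of 15 (it leaves remainder 3).
Hence no integers u, v satisfy the equation.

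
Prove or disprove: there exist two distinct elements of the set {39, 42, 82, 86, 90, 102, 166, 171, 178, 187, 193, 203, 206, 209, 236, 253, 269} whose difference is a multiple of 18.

Two integers differ by a multiple of 18 exactly when they have the same residue mod 18. The residues are 39↦3, 42↦6, 82↦10, 86↦14, 90↦0, 102↦12, 166↦4, 171↦9, 178↦16, 187↦7, 193↦13, 203↦5, 206↦8, 209↦11, 236↦2, 253↦1, 269↦17.
These 17 residues are pairwise different, hence no difference of two elements is divisible by 18.

No such pair exists.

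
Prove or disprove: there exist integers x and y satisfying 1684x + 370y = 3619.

No, no such integers exist.

gcd(1684, 370) = 2, so every integer of the form 1684x + 370y is a multiple of 2.
However 3619 leaves remainder 1 on division by 2.
Therefore 1684x + 370y = 3619 has no solution in integers.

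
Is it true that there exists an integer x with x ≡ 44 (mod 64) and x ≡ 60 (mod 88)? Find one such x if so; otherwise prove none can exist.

x = 236

Here gcd(64, 88) = 8, and both 44 and 60 leave remainder 4 mod 8, so the system is consistent.
Step through x = 44, 44 + 64, 44 + 2·64, …: the values 44, 108, 172, 236 reduce mod 88 to 44, 20, 84, 60. The value 236 hits 60.
Verify: 236 = 3·64 + 44 and 236 = 2·88 + 60. ✓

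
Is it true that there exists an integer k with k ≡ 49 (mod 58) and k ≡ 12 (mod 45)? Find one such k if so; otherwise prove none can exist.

The moduli 58 and 45 are coprime, so by the Chinese Remainder Theorem a unique solution modulo 2610 exists.
Write k = 49 + 58t and require 49 + 58t ≡ 12 (mod 45), i.e. 58t ≡ 8 (mod 45).
58 ≡ 13 (mod 45), so this reads 13t ≡ 8 (mod 45). Invert 13 mod 45 by the Euclidean algorithm: 45 = 3·13 + 6, 13 = 2·6 + 1, 6 = 6·1 + 0; back-substituting, 1 = 13 − 2·6 = 13 − 2·(45 − 3·13) = −2·45 + 7·13. Hence 13·7 ≡ 1, so 13⁻¹ ≡ 7 (mod 45).
Therefore t ≡ 7·8 = 56 ≡ 11 (mod 45).
With t = 11: k = 49 + 58·11 = 687.
Indeed 687 ≡ 49 (mod 58) and 687 ≡ 12 (mod 45).

k = 687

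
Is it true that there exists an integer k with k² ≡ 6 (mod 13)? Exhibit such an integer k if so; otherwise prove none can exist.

No such integer exists.

Squares mod 13 repeat after k = 6 (as (−k)² = k²); for k = 0..6 they are 0, 1, 4, 9, 3, 12, 10.
So the quadratic residues mod 13 are {0, 1, 3, 4, 9, 10, 12}, and 6 is not among them.
Therefore k² ≡ 6 (mod 13) has no solution.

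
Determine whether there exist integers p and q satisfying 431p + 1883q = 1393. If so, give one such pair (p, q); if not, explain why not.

431 and 1883 are coprime, so 431p + 1883q ranges over all of ℤ.
Dividing repeatedly: 1883 = 4·431 + 159, 431 = 2·159 + 113, 159 = 1·113 + 46, 113 = 2·46 + 21, 46 = 2·21 + 4, 21 = 5·4 + 1, 4 = 4·1 + 0.
Working back up the chain: 1 = 21 − 5·4 = 21 − 5·(46 − 2·21) = −5·46 + 11·21 = −5·46 + 11·(113 − 2·46) = 11·113 − 27·46 = 11·113 − 27·(159 − 1·113) = −27·159 + 38·113 = −27·159 + 38·(431 − 2·159) = 38·431 − 103·159 = 38·431 − 103·(1883 − 4·431) = −103·1883 + 450·431. So 431·450 + 1883·(-103) = 1.
Multiplying through by 1393: p = 450·1393 = 626850, q = (-103)·1393 = -143479 is a solution.
Shifting by a multiple of (1883, −431) keeps it a solution: p = 626850 − 332·1883 = 1694, q = -143479 + 332·431 = -387.
Check: 431·1694 + 1883·(-387) = 730114 − 728721 = 1393. ✓

p = 1694, q = -387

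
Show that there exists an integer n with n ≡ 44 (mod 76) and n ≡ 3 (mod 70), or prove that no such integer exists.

There is no such integer.

Reduce both congruences modulo 2, which divides 76 and 70: they say n ≡ 44 (mod 2) and n ≡ 3 (mod 2).
But 44 mod 2 = 0 while 3 mod 2 = 1, a contradiction.
So no integer satisfies both congruences.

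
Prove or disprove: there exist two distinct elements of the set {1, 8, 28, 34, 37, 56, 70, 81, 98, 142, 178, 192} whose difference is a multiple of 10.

1 and 81 are such a pair.

Reduce each element mod 10: 1↦1, 8↦8, 28↦8, 34↦4, 37↦7, 56↦6, 70↦0, 81↦1, 98↦8, 142↦2, 178↦8, 192↦2. The residue 1 repeats (at 1 and 81), and 81 − 1 = 80 = 8·10.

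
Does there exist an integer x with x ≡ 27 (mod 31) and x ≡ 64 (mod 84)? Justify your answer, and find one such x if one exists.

x = 988

gcd(31, 84) = 1, so the Chinese Remainder Theorem guarantees exactly one residue class mod 2604 satisfying both.
Write x = 27 + 31t and require 27 + 31t ≡ 64 (mod 84), i.e. 31t ≡ 37 (mod 84).
Note 31·19 = 589 ≡ 1 (mod 84) (as 589 − 1 = 7·84), so 31⁻¹ ≡ 19.
Multiplying by 19: t ≡ 19·37 = 703 ≡ 31 (mod 84).
Taking t = 31 gives x = 27 + 31·31 = 988.
Check: 988 mod 31 = 27, 988 mod 84 = 64. ✓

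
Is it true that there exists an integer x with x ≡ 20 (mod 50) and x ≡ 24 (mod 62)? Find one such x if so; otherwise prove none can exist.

x = 520

The moduli are not coprime: gcd(50, 62) = 2. Compatibility requires 2 ∣ (24 − 20) = 4, which holds, so solutions exist.
Put x = 20 + 50t, so we need 50t ≡ 4 (mod 62), equivalently (divide by 2) 25t ≡ 2 (mod 31).
Invert 25 mod 31 by the Euclidean algorithm: 31 = 1·25 + 6, 25 = 4·6 + 1, 6 = 6·1 + 0; back-substituting, 1 = 25 − 4·6 = 25 − 4·(31 − 1·25) = −4·31 + 5·25. Hence 25·5 ≡ 1, so 25⁻¹ ≡ 5 (mod 31).
Multiplying by 5: t ≡ 5·2 = 10 (mod 31).
Then x = 20 + 50·10 = 520.
Check: 520 mod 50 = 20, 520 mod 62 = 24. ✓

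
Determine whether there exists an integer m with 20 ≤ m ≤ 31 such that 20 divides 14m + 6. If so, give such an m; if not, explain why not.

m = 21 works, since 14·21 + 6 = 300 = 15·20.

m = 21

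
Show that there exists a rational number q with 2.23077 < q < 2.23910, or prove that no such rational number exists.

q = 38/17

Scale by 17: the interval becomes (37.92309, 38.06470), which contains the integer 38.
Hence 38/17 is a rational number with 2.23077 < 38/17 < 2.23910.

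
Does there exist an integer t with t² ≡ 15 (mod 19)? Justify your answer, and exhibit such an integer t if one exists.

There is no such integer.

Squares mod 19 repeat after t = 9 (as (−t)² = t²); for t = 0..9 they are 0, 1, 4, 9, 16, 6, 17, 11, 7, 5.
The set of squares mod 19 is therefore {0, 1, 4, 5, 6, 7, 9, 11, 16, 17}, which does not contain 15.
Hence no integer t has t² ≡ 15 (mod 19).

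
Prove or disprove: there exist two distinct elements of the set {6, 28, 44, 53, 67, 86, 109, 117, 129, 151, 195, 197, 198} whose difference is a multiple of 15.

Reduce each element modulo 15: 6↦6, 28↦13, 44↦14, 53↦8, 67↦7, 86↦11, 109↦4, 117↦12, 129↦9, 151↦1, 195↦0, 197↦2, 198↦3.
These 13 residues are pairwise different, hence no difference of two elements is divisible by 15.

No such pair exists.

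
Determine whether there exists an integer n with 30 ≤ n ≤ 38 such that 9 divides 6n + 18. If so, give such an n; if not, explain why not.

n = 30

At n = 30 we get 6·30 + 18 = 198, and 198 = 9·22.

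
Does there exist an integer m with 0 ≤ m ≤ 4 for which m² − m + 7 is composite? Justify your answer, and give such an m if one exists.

m = 2

At m = 2: 2² − 2 + 7 = 9 = 3·3, which is composite.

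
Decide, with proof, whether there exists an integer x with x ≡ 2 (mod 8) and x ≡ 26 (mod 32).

gcd(8, 32) = 8. A simultaneous solution exists iff 2 ≡ 26 (mod 8); here 2 mod 8 = 2 = 26 mod 8, so it does.
The integers ≡ 2 (mod 8) are 2, 10, 18, 26, …; their remainders mod 32 are 2, 10, 18, 26, so x = 26 is the first that is ≡ 26 (mod 32).
Indeed 26 ≡ 2 (mod 8) and 26 ≡ 26 (mod 32).

x = 26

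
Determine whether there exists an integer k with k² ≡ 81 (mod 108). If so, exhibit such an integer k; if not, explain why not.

k = 45 works: 45² = 2025, and 2025 − 81 = 1944 = 18·108.

k = 45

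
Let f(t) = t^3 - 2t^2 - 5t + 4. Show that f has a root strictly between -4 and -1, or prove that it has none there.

f(-4) = -72 and f(-1) = 6, which have opposite signs.
Since f is a polynomial it is continuous on [-4, -1].
By the Intermediate Value Theorem f must vanish at some point of (-4, -1).

Yes, f has a root in the interval.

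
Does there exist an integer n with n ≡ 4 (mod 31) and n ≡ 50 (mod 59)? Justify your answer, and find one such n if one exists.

Since 31 and 59 share no common factor, CRT says the pair of congruences has a solution (unique mod 1829).
Any solution of the first congruence is n = 4 + 31t; substituting into the second, 31t ≡ 50 − 4 ≡ 46 (mod 59).
Note 31·40 = 1240 ≡ 1 (mod 59) (as 1240 − 1 = 21·59), so 31⁻¹ ≡ 40.
Therefore t ≡ 40·46 = 1840 ≡ 11 (mod 59).
With t = 11: n = 4 + 31·11 = 345.
Indeed 345 ≡ 4 (mod 31) and 345 ≡ 50 (mod 59).

n = 345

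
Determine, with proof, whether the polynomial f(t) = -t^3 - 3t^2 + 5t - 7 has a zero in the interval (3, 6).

The endpoint values f(3) = -46 and f(6) = -301 are both negative. Claim: f(t) < 0 for every t in (3, 6).
Substitute t = 3 + u, where 0 < u < 3 on the interval. Expanding, f(3 + u) = -u^3 - 12u^2 - 40u - 46.
All 4 nonzero coefficients of this polynomial in u are negative; hence for u > 0 the value is a sum of negative terms (the constant -46 among them).
Therefore f(t) < 0 throughout (3, 6), and f has no zero there.

f has no root in that interval.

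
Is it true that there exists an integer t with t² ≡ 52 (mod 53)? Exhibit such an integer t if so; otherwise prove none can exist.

Take t = 30. Then 30² = 900 = 16·53 + 52, so 30² ≡ 52 (mod 53).

t = 30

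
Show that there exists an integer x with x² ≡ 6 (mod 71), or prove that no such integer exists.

x = 52

x = 52 works: 52² = 2704, and 2704 − 6 = 2698 = 38·71.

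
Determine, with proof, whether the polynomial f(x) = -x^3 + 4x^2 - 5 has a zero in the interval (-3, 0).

f(-3) = 58 and f(0) = -5, which have opposite signs.
Since f is a polynomial it is continuous on [-3, 0].
By the Intermediate Value Theorem f must vanish at some point of (-3, 0).

Such a root exists.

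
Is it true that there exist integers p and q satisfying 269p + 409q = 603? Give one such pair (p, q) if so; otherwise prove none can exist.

269 and 409 are coprime, so 269p + 409q ranges over all of ℤ.
Dividing repeatedly: 409 = 1·269 + 140, 269 = 1·140 + 129, 140 = 1·129 + 11, 129 = 11·11 + 8, 11 = 1·8 + 3, 8 = 2·3 + 2, 3 = 1·2 + 1, 2 = 2·1 + 0.
Back-substituting, 1 = 3 − 1·2 = 3 − (8 − 2·3) = −8 + 3·3 = −8 + 3·(11 − 1·8) = 3·11 − 4·8 = 3·11 − 4·(129 − 11·11) = −4·129 + 47·11 = −4·129 + 47·(140 − 1·129) = 47·140 − 51·129 = 47·140 − 51·(269 − 1·140) = −51·269 + 98·140 = −51·269 + 98·(409 − 1·269) = 98·409 − 149·269; that is, 269·(-149) + 409·98 = 1.
Scaling by 603 gives the particular solution (p, q) = (-89847, 59094).
Adding 220·409 to p and subtracting 220·269 from q gives the tidier solution (133, -86).
Check: 269·133 + 409·(-86) = 35777 − 35174 = 603. ✓

p = 133, q = -86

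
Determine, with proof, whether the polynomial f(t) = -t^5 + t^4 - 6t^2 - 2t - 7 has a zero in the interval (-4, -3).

No such root exists.

f(-4) = 1185 and f(-3) = 269, both positive, so a sign-change argument is unavailable; we show f keeps this sign on the whole interval.
Shift to the endpoint -3: with t = -3 − u (0 < u < 1), one computes f(-3 − u) = u^5 + 16u^4 + 102u^3 + 318u^2 + 479u + 269.
All 6 nonzero coefficients of this polynomial in u are positive; hence for u > 0 the value is a sum of positive terms (the constant 269 among them).
So f is strictly positive on (-4, -3); no root exists in the interval.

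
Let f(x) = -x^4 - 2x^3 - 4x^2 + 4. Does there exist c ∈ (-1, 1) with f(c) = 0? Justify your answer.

f(-1) = 1 and f(1) = -3, which have opposite signs.
Since f is a polynomial it is continuous on [-1, 1].
By the Intermediate Value Theorem, f takes the value 0 somewhere in the open interval.

Yes, such a c exists.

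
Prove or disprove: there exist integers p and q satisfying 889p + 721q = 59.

No such integers exist.

Any value of 889p + 721q is a multiple of gcd(889, 721) = 7.
However 59 leaves remainder 3 on division by 7.
Therefore 889p + 721q = 59 has no solution in integers.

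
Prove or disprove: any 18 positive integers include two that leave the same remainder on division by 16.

Each integer lies in one of the 16 residue classes modulo 16.
With 18 integers and only 16 classes, the pigeonhole principle forces two of them, say a and b, into the same class.
So a and b have equal remainders mod 16, which is exactly what was to be shown.

True.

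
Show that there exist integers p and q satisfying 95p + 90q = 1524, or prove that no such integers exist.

No, no such integers exist.

gcd(95, 90) = 5, so every integer of the form 95p + 90q is a multiple of 5.
But 1524 = 5·304 + 4, so 5 ∤ 1524.
So the equation is unsolvable over ℤ.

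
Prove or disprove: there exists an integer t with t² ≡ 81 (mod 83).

Take t = 9. Then 9² = 81, and since 0 ≤ 81 < 83 this is already reduced: 9² ≡ 81 (mod 83).

t = 9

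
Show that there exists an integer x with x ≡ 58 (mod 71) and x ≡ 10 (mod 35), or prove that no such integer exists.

x = 1620

The moduli 71 and 35 are coprime, so by the Chinese Remainder Theorem a unique solution modulo 2485 exists.
Any solution of the first congruence is x = 58 + 71t; substituting into the second, 71t ≡ 10 − 58 ≡ 22 (mod 35).
71 ≡ 1 (mod 35), so this reads 1t ≡ 22 (mod 35). So t ≡ 22 (mod 35).
Taking t = 22 gives x = 58 + 71·22 = 1620.
Indeed 1620 ≡ 58 (mod 71) and 1620 ≡ 10 (mod 35).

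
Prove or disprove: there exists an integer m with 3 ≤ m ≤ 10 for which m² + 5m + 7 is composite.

m = 7

At m = 7: 7² + 5·7 + 7 = 91 = 7·13, which is composite.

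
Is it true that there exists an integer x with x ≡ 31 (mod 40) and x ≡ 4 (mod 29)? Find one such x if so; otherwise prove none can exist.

The moduli 40 and 29 are coprime, so by the Chinese Remainder Theorem a unique solution modulo 1160 exists.
Any solution of the first congruence is x = 31 + 40t; substituting into the second, 40t ≡ 4 − 31 ≡ 2 (mod 29).
40 ≡ 11 (mod 29), so this reads 11t ≡ 2 (mod 29). Invert 11 mod 29 by the Euclidean algorithm: 29 = 2·11 + 7, 11 = 1·7 + 4, 7 = 1·4 + 3, 4 = 1·3 + 1, 3 = 3·1 + 0; back-substituting, 1 = 4 − 1·3 = 4 − (7 − 1·4) = −7 + 2·4 = −7 + 2·(11 − 1·7) = 2·11 − 3·7 = 2·11 − 3·(29 − 2·11) = −3·29 + 8·11. Hence 11·8 ≡ 1, so 11⁻¹ ≡ 8 (mod 29).
Multiplying by 8: t ≡ 8·2 = 16 (mod 29).
Taking t = 16 gives x = 31 + 40·16 = 671.
Indeed 671 ≡ 31 (mod 40) and 671 ≡ 4 (mod 29).

x = 671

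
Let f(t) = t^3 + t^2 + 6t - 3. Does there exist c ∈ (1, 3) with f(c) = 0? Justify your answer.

No.

Evaluate at the endpoints: f(1) = 5, f(3) = 51 — same sign (positive).
f'(t) = 3t^2 + 2t + 6 has discriminant 2² − 4·3·6 = -68 < 0, so f' has no real roots and is positive for every real t.
Hence f is strictly increasing on ℝ, and in particular on [1, 3]. A strictly monotone function with same-sign endpoint values stays positive on the whole interval, so f has no zero in (1, 3).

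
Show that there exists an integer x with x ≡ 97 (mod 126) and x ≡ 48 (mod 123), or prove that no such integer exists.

There is no such integer.

Reduce both congruences modulo 3, which divides 126 and 123: they say x ≡ 97 (mod 3) and x ≡ 48 (mod 3).
However 97 ≡ 1 and 48 ≡ 0 (mod 3), and 1 ≠ 0.
Therefore no such x exists.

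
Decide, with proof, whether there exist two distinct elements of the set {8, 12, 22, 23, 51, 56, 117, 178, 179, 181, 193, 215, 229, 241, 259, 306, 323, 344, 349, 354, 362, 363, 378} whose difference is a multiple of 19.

8 and 179 are such a pair.

Both 8 and 179 leave remainder 8 on division by 19; their difference 171 = 9·19 is a multiple of 19.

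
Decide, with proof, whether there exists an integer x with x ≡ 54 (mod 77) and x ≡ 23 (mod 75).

x = 1748

The moduli 77 and 75 are coprime, so by the Chinese Remainder Theorem a unique solution modulo 5775 exists.
Write x = 54 + 77t and require 54 + 77t ≡ 23 (mod 75), i.e. 77t ≡ 44 (mod 75).
77 ≡ 2 (mod 75), so this reads 2t ≡ 44 (mod 75). Note 2·38 = 76 ≡ 1 (mod 75) (as 76 − 1 = 1·75), so 2⁻¹ ≡ 38.
Therefore t ≡ 38·44 = 1672 ≡ 22 (mod 75).
Taking t = 22 gives x = 54 + 77·22 = 1748.
Verify: 1748 = 22·77 + 54 and 1748 = 23·75 + 23. ✓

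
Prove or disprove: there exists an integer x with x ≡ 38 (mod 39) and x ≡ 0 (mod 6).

No such integer exists.

Reduce both congruences modulo 3, which divides 39 and 6: they say x ≡ 38 (mod 3) and x ≡ 0 (mod 3).
But 38 mod 3 = 2 while 0 mod 3 = 0, a contradiction.
Hence the system has no solution.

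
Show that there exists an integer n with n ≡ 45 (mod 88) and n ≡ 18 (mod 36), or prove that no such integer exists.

There is no such integer.

Reduce both congruences modulo 4, which divides 88 and 36: they say n ≡ 45 (mod 4) and n ≡ 18 (mod 4).
However 45 ≡ 1 and 18 ≡ 2 (mod 4), and 1 ≠ 2.
So no integer satisfies both congruences.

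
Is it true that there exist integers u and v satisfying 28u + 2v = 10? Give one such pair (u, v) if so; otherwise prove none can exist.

u = 0, v = 5

Every value of 28u + 2v is a multiple of gcd(28, 2) = 2; since 2 ∣ 10, solutions exist.
Dividing through by 2 reduces the equation to 14u + 1v = 5.
The coefficient of v is 1, so setting u = 0 and v = 5 already solves it.
Check: 28·0 + 2·5 = 0 + 10 = 10. ✓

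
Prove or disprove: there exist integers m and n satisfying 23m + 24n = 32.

m = 16, n = -14

23 and 24 are coprime, so 23m + 24n ranges over all of ℤ.
Euclidean algorithm: 24 = 1·23 + 1, 23 = 23·1 + 0.
Working back up the chain: 1 = 24 − 1·23. So 23·(-1) + 24·1 = 1.
Scaling by 32 gives the particular solution (m, n) = (-32, 32).
Adding 2·24 to m and subtracting 2·23 from n gives the tidier solution (16, -14).
Indeed 23·16 + 24·(-14) = 368 − 336 = 32.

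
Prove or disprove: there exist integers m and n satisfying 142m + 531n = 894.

Since gcd(142, 531) = 1, every integer is an integer combination of 142 and 531.
Run the Euclidean algorithm on 531 and 142: 531 = 3·142 + 105, 142 = 1·105 + 37, 105 = 2·37 + 31, 37 = 1·31 + 6, 31 = 5·6 + 1, 6 = 6·1 + 0.
Unwinding: 1 = 31 − 5·6 = 31 − 5·(37 − 1·31) = −5·37 + 6·31 = −5·37 + 6·(105 − 2·37) = 6·105 − 17·37 = 6·105 − 17·(142 − 1·105) = −17·142 + 23·105 = −17·142 + 23·(531 − 3·142) = 23·531 − 86·142, i.e. 142·(-86) + 531·23 = 1.
Scaling by 894 gives the particular solution (m, n) = (-76884, 20562).
Shifting by a multiple of (531, −142) keeps it a solution: m = -76884 + 145·531 = 111, n = 20562 − 145·142 = -28.
Indeed 142·111 + 531·(-28) = 15762 − 14868 = 894.

m = 111, n = -28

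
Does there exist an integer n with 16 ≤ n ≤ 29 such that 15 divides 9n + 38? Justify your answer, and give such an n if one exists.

The values of 9n + 38 for n = 16, 17, …, 29 are 182, 191, 200, 209, 218, 227, 236, 245, 254, 263, 272, 281, 290, 299; reduced mod 15 these are 2, 11, 5, 14, 8, 2, 11, 5, 14, 8, 2, 11, 5, 14.
Since 0 is absent from this list, 15 ∤ 9n + 38 for every n with 16 ≤ n ≤ 29.

There is no such integer n in that range.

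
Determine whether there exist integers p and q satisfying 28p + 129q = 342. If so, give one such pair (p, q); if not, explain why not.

p = 3, q = 2

28 and 129 are coprime, so 28p + 129q ranges over all of ℤ.
Run the Euclidean algorithm on 129 and 28: 129 = 4·28 + 17, 28 = 1·17 + 11, 17 = 1·11 + 6, 11 = 1·6 + 5, 6 = 1·5 + 1, 5 = 5·1 + 0.
Unwinding: 1 = 6 − 1·5 = 6 − (11 − 1·6) = −11 + 2·6 = −11 + 2·(17 − 1·11) = 2·17 − 3·11 = 2·17 − 3·(28 − 1·17) = −3·28 + 5·17 = −3·28 + 5·(129 − 4·28) = 5·129 − 23·28, i.e. 28·(-23) + 129·5 = 1.
Multiplying through by 342: p = (-23)·342 = -7866, q = 5·342 = 1710 is a solution.
Shifting by a multiple of (129, −28) keeps it a solution: p = -7866 + 61·129 = 3, q = 1710 − 61·28 = 2.
Check: 28·3 + 129·2 = 84 + 258 = 342. ✓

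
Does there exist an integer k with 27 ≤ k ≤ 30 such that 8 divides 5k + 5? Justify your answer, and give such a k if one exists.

For k = 27, 28, 29, 30 the values of 5k + 5 modulo 8 are 4, 1, 6, 3 respectively.
The residue 0 does not occur, so no k in [27, 30] makes 5k + 5 a multiple of 8.

No, no such integer k in that range exists.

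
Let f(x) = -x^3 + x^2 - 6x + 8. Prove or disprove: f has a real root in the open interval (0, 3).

Such a root exists.

f(0) = 8 and f(3) = -28, which have opposite signs.
f is continuous everywhere (it is a polynomial), in particular on [0, 3].
By the Intermediate Value Theorem, f takes the value 0 somewhere in the open interval.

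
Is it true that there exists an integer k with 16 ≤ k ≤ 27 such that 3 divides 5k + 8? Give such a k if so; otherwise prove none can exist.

k = 17 works, since 5·17 + 8 = 93 = 31·3.

k = 17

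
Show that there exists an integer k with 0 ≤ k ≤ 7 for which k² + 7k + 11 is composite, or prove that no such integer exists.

At k = 4: 4² + 7·4 + 11 = 55 = 5·11, which is composite.

k = 4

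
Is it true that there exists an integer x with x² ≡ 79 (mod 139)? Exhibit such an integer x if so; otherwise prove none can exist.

x = 45

x = 45 works: 45² = 2025, and 2025 − 79 = 1946 = 14·139.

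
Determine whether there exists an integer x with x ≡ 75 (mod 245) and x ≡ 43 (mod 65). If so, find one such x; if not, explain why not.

Both moduli are multiples of 5 = gcd(245, 65), so any solution would satisfy x ≡ 75 and x ≡ 43 modulo 5 simultaneously.
These are incompatible: 75 − 43 = 32 is not divisible by 5.
Therefore no such x exists.

No, no such integer exists.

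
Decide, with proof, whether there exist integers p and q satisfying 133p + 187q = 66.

Since gcd(133, 187) = 1, every integer is an integer combination of 133 and 187.
Euclidean algorithm: 187 = 1·133 + 54, 133 = 2·54 + 25, 54 = 2·25 + 4, 25 = 6·4 + 1, 4 = 4·1 + 0.
Back-substituting, 1 = 25 − 6·4 = 25 − 6·(54 − 2·25) = −6·54 + 13·25 = −6·54 + 13·(133 − 2·54) = 13·133 − 32·54 = 13·133 − 32·(187 − 1·133) = −32·187 + 45·133; that is, 133·45 + 187·(-32) = 1.
Scaling by 66 gives the particular solution (p, q) = (2970, -2112).
Subtracting 15·187 from p and adding 15·133 to q gives the tidier solution (165, -117).
Indeed 133·165 + 187·(-117) = 21945 − 21879 = 66.

p = 165, q = -117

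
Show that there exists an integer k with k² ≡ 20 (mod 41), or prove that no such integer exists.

Take k = 15. Then 15² = 225 = 5·41 + 20, so 15² ≡ 20 (mod 41).

k = 15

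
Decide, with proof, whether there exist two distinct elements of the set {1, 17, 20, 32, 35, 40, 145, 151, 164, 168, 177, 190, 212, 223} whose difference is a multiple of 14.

There is no such pair.

Two integers differ by a multiple of 14 exactly when they have the same residue mod 14. The residues are 1↦1, 17↦3, 20↦6, 32↦4, 35↦7, 40↦12, 145↦5, 151↦11, 164↦10, 168↦0, 177↦9, 190↦8, 212↦2, 223↦13.
No residue repeats among the 14 elements, so no pair has difference ≡ 0 (mod 14).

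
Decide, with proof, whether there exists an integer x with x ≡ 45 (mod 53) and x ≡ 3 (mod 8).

x = 363

The moduli 53 and 8 are coprime, so by the Chinese Remainder Theorem a unique solution modulo 424 exists.
Any solution of the first congruence is x = 45 + 53t; substituting into the second, 53t ≡ 3 − 45 ≡ 6 (mod 8).
53 ≡ 5 (mod 8), so this reads 5t ≡ 6 (mod 8). To invert 5 modulo 8: 8 = 1·5 + 3, 5 = 1·3 + 2, 3 = 1·2 + 1, 2 = 2·1 + 0, and unwinding, 1 = 3 − 1·2 = 3 − (5 − 1·3) = −5 + 2·3 = −5 + 2·(8 − 1·5) = 2·8 − 3·5. Thus 5⁻¹ ≡ -3 ≡ 5 (mod 8).
Multiplying by 5: t ≡ 5·6 = 30 ≡ 6 (mod 8).
Taking t = 6 gives x = 45 + 53·6 = 363.
Verify: 363 = 6·53 + 45 and 363 = 45·8 + 3. ✓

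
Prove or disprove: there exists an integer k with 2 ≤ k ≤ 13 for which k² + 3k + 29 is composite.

k = 11

At k = 11: 11² + 3·11 + 29 = 183 = 3·61, which is composite.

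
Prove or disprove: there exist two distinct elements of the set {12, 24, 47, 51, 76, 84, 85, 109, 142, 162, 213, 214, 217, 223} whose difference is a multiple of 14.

No, no such pair exists.

Residues mod 14: 12↦12, 24↦10, 47↦5, 51↦9, 76↦6, 84↦0, 85↦1, 109↦11, 142↦2, 162↦8, 213↦3, 214↦4, 217↦7, 223↦13.
All 14 residues are distinct, so no two elements differ by a multiple of 14.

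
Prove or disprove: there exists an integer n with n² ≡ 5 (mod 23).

23 is prime, so by Euler's criterion 5 is a square mod 23 iff 5^((23−1)/2) = 5^11 ≡ 1 (mod 23).
Repeated squaring mod 23: 5^2 = 25 ≡ 2; 5^4 ≡ 2² = 4 ≡ 4; 5^8 ≡ 4² = 16 ≡ 16.
Since 11 = 8 + 2 + 1, 5^11 ≡ 16 · 2 · 5; multiplying out mod 23: 16·2 = 32 ≡ 9, then 9·5 = 45 ≡ 22. Thus 5^11 ≡ 22 ≡ −1 (mod 23).
By Euler's criterion 5 is a quadratic non-residue mod 23: no n satisfies n² ≡ 5 (mod 23).

No such integer exists.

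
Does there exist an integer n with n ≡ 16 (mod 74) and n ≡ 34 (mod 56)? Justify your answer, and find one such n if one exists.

n = 90

The moduli are not coprime: gcd(74, 56) = 2. Compatibility requires 2 ∣ (34 − 16) = 18, which holds, so solutions exist.
List candidates n ≡ 16 (mod 74): 16, 90. Modulo 56 these are 16, 34; 90 gives 34 as required.
Verify: 90 = 1·74 + 16 and 90 = 1·56 + 34. ✓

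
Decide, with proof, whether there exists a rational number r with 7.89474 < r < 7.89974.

Scale by 29: the interval becomes (228.94746, 229.09246), which contains the integer 229.
Hence 229/29 is a rational number with 7.89474 < 229/29 < 7.89974.

r = 229/29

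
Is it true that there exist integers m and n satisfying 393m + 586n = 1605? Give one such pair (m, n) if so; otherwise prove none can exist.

m = 353, n = -234

393 and 586 are coprime, so 393m + 586n ranges over all of ℤ.
Run the Euclidean algorithm on 586 and 393: 586 = 1·393 + 193, 393 = 2·193 + 7, 193 = 27·7 + 4, 7 = 1·4 + 3, 4 = 1·3 + 1, 3 = 3·1 + 0.
Unwinding: 1 = 4 − 1·3 = 4 − (7 − 1·4) = −7 + 2·4 = −7 + 2·(193 − 27·7) = 2·193 − 55·7 = 2·193 − 55·(393 − 2·193) = −55·393 + 112·193 = −55·393 + 112·(586 − 1·393) = 112·586 − 167·393, i.e. 393·(-167) + 586·112 = 1.
Multiplying through by 1605: m = (-167)·1605 = -268035, n = 112·1605 = 179760 is a solution.
Adding 458·586 to m and subtracting 458·393 from n gives the tidier solution (353, -234).
Check: 393·353 + 586·(-234) = 138729 − 137124 = 1605. ✓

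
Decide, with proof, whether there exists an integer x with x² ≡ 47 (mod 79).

Apply Euler's criterion with the prime 79: 47 is a quadratic residue iff 47^39 ≡ 1 (mod 79), and a non-residue iff it is ≡ −1.
Repeated squaring mod 79: 47^2 = 2209 ≡ 76; 47^4 ≡ 76² = 5776 ≡ 9; 47^8 ≡ 9² = 81 ≡ 2; 47^16 ≡ 2² = 4 ≡ 4; 47^32 ≡ 4² = 16 ≡ 16.
Since 39 = 32 + 4 + 2 + 1, 47^39 ≡ 16 · 9 · 76 · 47; multiplying out mod 79: 16·9 = 144 ≡ 65, then 65·76 = 4940 ≡ 42, then 42·47 = 1974 ≡ 78. Thus 47^39 ≡ 78 ≡ −1 (mod 79).
By Euler's criterion 47 is a quadratic non-residue mod 79: no x satisfies x² ≡ 47 (mod 79).

No, no such integer exists.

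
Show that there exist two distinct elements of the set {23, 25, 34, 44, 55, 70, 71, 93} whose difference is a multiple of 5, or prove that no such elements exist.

Reduce each element mod 5: 23↦3, 25↦0, 34↦4, 44↦4, 55↦0, 70↦0, 71↦1, 93↦3. The residue 3 repeats (at 23 and 93), and 93 − 23 = 70 = 14·5.

The pair (23, 93) works.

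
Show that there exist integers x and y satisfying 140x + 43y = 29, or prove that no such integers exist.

x = 30, y = -97

140 and 43 are coprime, so 140x + 43y ranges over all of ℤ.
Run the Euclidean algorithm on 140 and 43: 140 = 3·43 + 11, 43 = 3·11 + 10, 11 = 1·10 + 1, 10 = 10·1 + 0.
Unwinding: 1 = 11 − 1·10 = 11 − (43 − 3·11) = −43 + 4·11 = −43 + 4·(140 − 3·43) = 4·140 − 13·43, i.e. 140·4 + 43·(-13) = 1.
Scaling by 29 gives the particular solution (x, y) = (116, -377).
Subtracting 2·43 from x and adding 2·140 to y gives the tidier solution (30, -97).
Check: 140·30 + 43·(-97) = 4200 − 4171 = 29. ✓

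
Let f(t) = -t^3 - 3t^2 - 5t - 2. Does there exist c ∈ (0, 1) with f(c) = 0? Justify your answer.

Evaluate at the endpoints: f(0) = -2, f(1) = -11 — same sign (negative).
The derivative f'(t) = -3t^2 - 6t - 5 is a quadratic with discriminant (-6)² − 4·(-3)·(-5) = -24 < 0; it never vanishes, so it is always negative (sign of the leading coefficient).
So f is strictly decreasing; between 0 and 1 its values lie between f(0) = -2 and f(1) = -11, all negative. Therefore f has no root in (0, 1).

No.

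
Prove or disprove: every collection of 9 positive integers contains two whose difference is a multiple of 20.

Take the 9 consecutive integers 54, 55, …, 62: their residues mod 20 are all distinct because 9 ≤ 20.
The differences between them range over 1, …, 8, none of which is divisible by 20.

No, the set {54, 55, 56, 57, 58, 59, 60, 61, 62} is a counterexample.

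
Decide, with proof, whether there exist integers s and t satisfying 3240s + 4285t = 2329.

gcd(3240, 4285) = 5, so every integer of the form 3240s + 4285t is a multiple of 5.
However 2329 leaves remainder 4 on division by 5.
Therefore 3240s + 4285t = 2329 has no solution in integers.

There are no such integers.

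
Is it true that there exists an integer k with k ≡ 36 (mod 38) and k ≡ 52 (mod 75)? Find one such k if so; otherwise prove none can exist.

gcd(38, 75) = 1, so the Chinese Remainder Theorem guarantees exactly one residue class mod 2850 satisfying both.
Any solution of the first congruence is k = 36 + 38t; substituting into the second, 38t ≡ 52 − 36 ≡ 16 (mod 75).
Invert 38 mod 75 by the Euclidean algorithm: 75 = 1·38 + 37, 38 = 1·37 + 1, 37 = 37·1 + 0; back-substituting, 1 = 38 − 1·37 = 38 − (75 − 1·38) = −75 + 2·38. Hence 38·2 ≡ 1, so 38⁻¹ ≡ 2 (mod 75).
Multiplying by 2: t ≡ 2·16 = 32 (mod 75).
Taking t = 32 gives k = 36 + 38·32 = 1252.
Indeed 1252 ≡ 36 (mod 38) and 1252 ≡ 52 (mod 75).

k = 1252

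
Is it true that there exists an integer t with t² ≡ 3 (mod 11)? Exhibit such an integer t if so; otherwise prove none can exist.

t = 5

Take t = 5. Then 5² = 25 = 2·11 + 3, so 5² ≡ 3 (mod 11).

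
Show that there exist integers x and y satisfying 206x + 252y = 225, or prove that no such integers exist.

Any value of 206x + 252y is a multiple of gcd(206, 252) = 2.
But 225 = 2·112 + 1, so 2 ∤ 225.
Hence no integers x, y satisfy the equation.

No, no such integers exist.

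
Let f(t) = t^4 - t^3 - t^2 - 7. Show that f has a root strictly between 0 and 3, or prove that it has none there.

Yes, f has a root in the interval.

f(0) = -7 and f(3) = 38, which have opposite signs.
Since f is a polynomial it is continuous on [0, 3].
By the Intermediate Value Theorem, f takes the value 0 somewhere in the open interval.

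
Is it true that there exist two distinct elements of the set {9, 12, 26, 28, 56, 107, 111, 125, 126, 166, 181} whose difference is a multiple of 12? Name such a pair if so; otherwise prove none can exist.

Two integers differ by a multiple of 12 exactly when they have the same residue mod 12. The residues are 9↦9, 12↦0, 26↦2, 28↦4, 56↦8, 107↦11, 111↦3, 125↦5, 126↦6, 166↦10, 181↦1.
All 11 residues are distinct, so no two elements differ by a multiple of 12.

No such pair exists.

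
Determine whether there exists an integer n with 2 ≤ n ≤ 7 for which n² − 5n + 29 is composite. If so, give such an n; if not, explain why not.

At n = 4: 4² − 5·4 + 29 = 25 = 5·5, which is composite.

n = 4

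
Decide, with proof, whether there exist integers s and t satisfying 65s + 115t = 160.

s = 6, t = -2

Since gcd(65, 115) = 5 and 160 = 5·32, Bézout's identity guarantees a solution.
Dividing through by 5 reduces the equation to 13s + 23t = 32.
Dividing repeatedly: 23 = 1·13 + 10, 13 = 1·10 + 3, 10 = 3·3 + 1, 3 = 3·1 + 0.
Unwinding: 1 = 10 − 3·3 = 10 − 3·(13 − 1·10) = −3·13 + 4·10 = −3·13 + 4·(23 − 1·13) = 4·23 − 7·13, i.e. 13·(-7) + 23·4 = 1.
Scaling by 32 gives the particular solution (s, t) = (-224, 128).
Shifting by a multiple of (23, −13) keeps it a solution: s = -224 + 10·23 = 6, t = 128 − 10·13 = -2.
Check: 65·6 + 115·(-2) = 390 − 230 = 160. ✓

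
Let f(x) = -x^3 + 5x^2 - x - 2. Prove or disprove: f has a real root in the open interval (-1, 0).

f(-1) = 5 and f(0) = -2, which have opposite signs.
f is continuous everywhere (it is a polynomial), in particular on [-1, 0].
By the Intermediate Value Theorem f must vanish at some point of (-1, 0).

Such a root exists.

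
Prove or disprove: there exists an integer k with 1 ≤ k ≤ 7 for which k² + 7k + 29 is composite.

The values for k = 1, 2, …, 7 are 37, 47, 59, 73, 89, 107, 127, and each of these is prime.
So no value in the range makes the expression composite.

There is no such integer k in that range.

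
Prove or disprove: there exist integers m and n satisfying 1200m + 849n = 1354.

No such integers exist.

Any value of 1200m + 849n is a multiple of gcd(1200, 849) = 3.
But 1354 = 3·451 + 1, so 3 ∤ 1354.
Hence no integers m, n satisfy the equation.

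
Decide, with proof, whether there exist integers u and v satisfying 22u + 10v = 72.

Since gcd(22, 10) = 2 and 72 = 2·36, Bézout's identity guarantees a solution.
Dividing through by 2 reduces the equation to 11u + 5v = 36.
Dividing repeatedly: 11 = 2·5 + 1, 5 = 5·1 + 0.
Working back up the chain: 1 = 11 − 2·5. So 11·1 + 5·(-2) = 1.
Times 36: 11·36 + 5·(-72) = 36, so (36, -72) solves it.
Subtracting 7·5 from u and adding 7·11 to v gives the tidier solution (1, 5).
Indeed 22·1 + 10·5 = 22 + 50 = 72.

u = 1, v = 5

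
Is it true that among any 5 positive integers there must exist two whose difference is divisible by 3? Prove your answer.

Partition the integers by their residue mod 3; there are 3 classes.
Placing 5 integers into 3 classes, some class receives at least two — say a and b.
Equal remainders mean a − b ≡ 0 (mod 3), so 3 divides their difference.

Yes.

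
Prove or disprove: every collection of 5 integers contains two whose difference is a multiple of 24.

No; for instance {100, 101, 102, 103, 104} is a counterexample.

Consider the 5 integers 100, 101, …, 104. They lie in distinct residue classes modulo 24, since 5 ≤ 24.
Any two of them differ by at most 4 < 24 and by at least 1, so no difference is a multiple of 24.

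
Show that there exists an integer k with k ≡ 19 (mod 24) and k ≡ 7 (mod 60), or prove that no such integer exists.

k = 67

The moduli are not coprime: gcd(24, 60) = 12. Compatibility requires 12 ∣ (7 − 19) = -12, which holds, so solutions exist.
The integers ≡ 19 (mod 24) are 19, 43, 67, …; their remainders mod 60 are 19, 43, 7, so k = 67 is the first that is ≡ 7 (mod 60).
Check: 67 mod 24 = 19, 67 mod 60 = 7. ✓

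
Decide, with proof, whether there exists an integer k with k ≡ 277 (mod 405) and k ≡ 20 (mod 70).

There is no such integer.

Reduce both congruences modulo 5, which divides 405 and 70: they say k ≡ 277 (mod 5) and k ≡ 20 (mod 5).
However 277 ≡ 2 and 20 ≡ 0 (mod 5), and 2 ≠ 0.
So no integer satisfies both congruences.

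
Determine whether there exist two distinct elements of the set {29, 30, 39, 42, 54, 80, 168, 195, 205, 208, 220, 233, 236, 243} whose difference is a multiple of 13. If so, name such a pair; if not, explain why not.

Both 29 and 42 leave remainder 3 on division by 13; their difference 13 = 1·13 is a multiple of 13.

Yes: 29 and 42.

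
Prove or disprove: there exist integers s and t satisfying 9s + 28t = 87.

s = 19, t = -3

Since gcd(9, 28) = 1, every integer is an integer combination of 9 and 28.
Dividing repeatedly: 28 = 3·9 + 1, 9 = 9·1 + 0.
Working back up the chain: 1 = 28 − 3·9. So 9·(-3) + 28·1 = 1.
Times 87: 9·(-261) + 28·87 = 87, so (-261, 87) solves it.
Adding 10·28 to s and subtracting 10·9 from t gives the tidier solution (19, -3).
Check: 9·19 + 28·(-3) = 171 − 84 = 87. ✓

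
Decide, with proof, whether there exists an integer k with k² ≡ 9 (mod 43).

k = 40

Take k = 40. Then 40² = 1600 = 37·43 + 9, so 40² ≡ 9 (mod 43).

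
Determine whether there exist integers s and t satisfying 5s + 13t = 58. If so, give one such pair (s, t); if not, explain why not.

s = 9, t = 1

5 and 13 are coprime, so 5s + 13t ranges over all of ℤ.
Euclidean algorithm: 13 = 2·5 + 3, 5 = 1·3 + 2, 3 = 1·2 + 1, 2 = 2·1 + 0.
Unwinding: 1 = 3 − 1·2 = 3 − (5 − 1·3) = −5 + 2·3 = −5 + 2·(13 − 2·5) = 2·13 − 5·5, i.e. 5·(-5) + 13·2 = 1.
Times 58: 5·(-290) + 13·116 = 58, so (-290, 116) solves it.
Adding 23·13 to s and subtracting 23·5 from t gives the tidier solution (9, 1).
Check: 5·9 + 13·1 = 45 + 13 = 58. ✓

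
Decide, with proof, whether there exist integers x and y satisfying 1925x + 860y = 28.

gcd(1925, 860) = 5, so every integer of the form 1925x + 860y is a multiple of 5.
But 28 = 5·5 + 3, so 5 ∤ 28.
So the equation is unsolvable over ℤ.

There are no such integers.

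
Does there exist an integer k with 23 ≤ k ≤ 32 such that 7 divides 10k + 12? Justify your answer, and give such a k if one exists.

k = 24

At k = 23 the value 242 is not a multiple of 7. At k = 24 we get 10·24 + 12 = 252, and 252 = 7·36.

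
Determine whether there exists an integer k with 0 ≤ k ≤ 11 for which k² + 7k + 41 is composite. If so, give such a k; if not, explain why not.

At k = 6: 6² + 7·6 + 41 = 119 = 7·17, which is composite.

k = 6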